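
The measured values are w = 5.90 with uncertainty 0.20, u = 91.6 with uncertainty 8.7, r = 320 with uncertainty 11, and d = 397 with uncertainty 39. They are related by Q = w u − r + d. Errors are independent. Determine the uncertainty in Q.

67.9

Let p = w·u = 540. δp/p = √((1·δw/w)² + (1·δu/u)²) = √(0.00115 + 0.00902) = 0.101, so δp = 54.5.
Q = p − r + d: δQ = √(δp² + δr² + δd²) = √(2970 + 121 + 1520) = 67.9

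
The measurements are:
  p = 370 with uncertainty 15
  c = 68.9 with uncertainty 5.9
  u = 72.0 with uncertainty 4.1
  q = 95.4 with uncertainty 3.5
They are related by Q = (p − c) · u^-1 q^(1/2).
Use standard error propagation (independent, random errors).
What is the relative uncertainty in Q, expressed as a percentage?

8.03%

Let w = p − c = 301. δw = √(δp² + δc²) = √(225 + 34.8) = 16.1, so δw/w = 0.0535.
Q is then a monomial in w, u, q:
δQ/Q = √((δw/w)² + (-1·δu/u)² + (½·δq/q)²) = √(0.00287 + 0.00324 + 0.000336) = 0.0803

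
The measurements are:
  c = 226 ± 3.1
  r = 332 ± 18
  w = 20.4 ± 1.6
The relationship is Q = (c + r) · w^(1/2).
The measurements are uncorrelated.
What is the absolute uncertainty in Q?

129

Let u = c + r = 558. δu = √(δc² + δr²) = √(9.61 + 324) = 18.3, so δu/u = 0.0327.
Q is then a monomial in u, w:
δQ/Q = √((δu/u)² + (½·δw/w)²) = √(0.00107 + 0.00154) = 0.0511
Q = 2520, so δQ = 0.0511 × 2520 = 129.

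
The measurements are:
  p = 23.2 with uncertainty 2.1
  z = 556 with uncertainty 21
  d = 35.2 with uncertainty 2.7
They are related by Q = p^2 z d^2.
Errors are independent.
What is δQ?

8.91e+07

For a monomial Q ∝ p^2, z, d^2, fractional errors add in quadrature:
  (2·δp/p)² = (2×0.0905)² = 0.0328;  (1·δz/z)² = (1×0.0378)² = 0.00143;  (2·δd/d)² = (2×0.0767)² = 0.0235
δQ/Q = √(0.0577) = 0.240
Q = 3.71e+08, so δQ = 0.240 × 3.71e+08 = 8.91e+07.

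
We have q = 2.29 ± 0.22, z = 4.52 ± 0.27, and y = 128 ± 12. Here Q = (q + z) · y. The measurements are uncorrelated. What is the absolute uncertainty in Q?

Let u = q + z = 6.81. δu = √(δq² + δz²) = √(0.0484 + 0.0729) = 0.348, so δu/u = 0.0511.
Q is then a monomial in u, y:
δQ/Q = √((δu/u)² + (1·δy/y)²) = √(0.00262 + 0.00879) = 0.107
Q = 872, so δQ = 0.107 × 872 = 93.1.

93.1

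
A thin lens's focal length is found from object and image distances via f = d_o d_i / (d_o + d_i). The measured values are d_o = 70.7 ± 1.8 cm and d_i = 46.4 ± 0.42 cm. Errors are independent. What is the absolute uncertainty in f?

0.321 cm

∂f/∂d_o = (d_i/(d_o+d_i))² = 0.157;  ∂f/∂d_i = (d_o/(d_o+d_i))² = 0.365
δf = √((∂f/∂d_o · δd_o)² + (∂f/∂d_i · δd_i)²) = √(0.0799 + 0.0234) = 0.321 cm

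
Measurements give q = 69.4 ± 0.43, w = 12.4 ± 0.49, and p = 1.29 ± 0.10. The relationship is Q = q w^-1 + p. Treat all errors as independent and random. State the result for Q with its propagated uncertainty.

6.89 ± 0.245

Let h = q·w^-1 = 5.60. δh/h = √((1·δq/q)² + (-1·δw/w)²) = √(3.84e-05 + 0.00156) = 0.0400, so δh = 0.224.
Q = h + p: δQ = √(δh² + δp²) = √(0.0501 + 0.0100) = 0.245
Q = 6.89.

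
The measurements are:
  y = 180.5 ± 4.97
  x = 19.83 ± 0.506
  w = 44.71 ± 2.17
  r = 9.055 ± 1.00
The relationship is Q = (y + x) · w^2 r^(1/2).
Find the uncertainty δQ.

Let u = y + x = 200.3. δu = √(δy² + δx²) = √(24.7 + 0.256) = 5.00, so δu/u = 0.0249.
Q is then a monomial in u, w, r:
δQ/Q = √((δu/u)² + (2·δw/w)² + (½·δr/r)²) = √(0.000622 + 0.00942 + 0.00305) = 0.114
Q = 1.205e+06, so δQ = 0.114 × 1.205e+06 = 1.38e+05.

1.38e+05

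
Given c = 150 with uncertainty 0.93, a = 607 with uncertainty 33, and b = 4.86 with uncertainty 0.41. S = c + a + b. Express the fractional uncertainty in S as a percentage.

4.33%

Each term contributes (cᵢ δxᵢ)² to (δS)²:
  (δc)² = 0.865;  (δa)² = 1090;  (δb)² = 0.168
δS = √(1090) = 33.0
S = 762, so δS/S = 33.0/762 = 0.0433.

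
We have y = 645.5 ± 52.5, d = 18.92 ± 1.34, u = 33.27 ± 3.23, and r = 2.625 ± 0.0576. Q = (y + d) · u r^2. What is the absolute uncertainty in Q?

Let w = y + d = 664.4. δw = √(δy² + δd²) = √(2760 + 1.80) = 52.5, so δw/w = 0.0790.
Q is then a monomial in w, u, r:
δQ/Q = √((δw/w)² + (1·δu/u)² + (2·δr/r)²) = √(0.00625 + 0.00943 + 0.00193) = 0.133
Q = 152300, so δQ = 0.133 × 152300 = 20200.

20200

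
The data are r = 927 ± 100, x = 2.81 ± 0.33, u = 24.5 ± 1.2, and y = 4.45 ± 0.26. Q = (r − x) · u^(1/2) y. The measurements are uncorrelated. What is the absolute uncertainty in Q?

2550

Let w = r − x = 924. δw = √(δr² + δx²) = √(10000 + 0.109) = 100, so δw/w = 0.108.
Q is then a monomial in w, u, y:
δQ/Q = √((δw/w)² + (½·δu/u)² + (1·δy/y)²) = √(0.0117 + 0.000600 + 0.00341) = 0.125
Q = 20400, so δQ = 0.125 × 20400 = 2550.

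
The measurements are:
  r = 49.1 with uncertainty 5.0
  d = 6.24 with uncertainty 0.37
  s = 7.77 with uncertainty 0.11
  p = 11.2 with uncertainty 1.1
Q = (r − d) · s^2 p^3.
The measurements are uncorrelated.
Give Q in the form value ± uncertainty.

Let u = r − d = 42.9. δu = √(δr² + δd²) = √(25.0 + 0.137) = 5.01, so δu/u = 0.117.
Q is then a monomial in u, s, p:
δQ/Q = √((δu/u)² + (2·δs/s)² + (3·δp/p)²) = √(0.0137 + 0.000802 + 0.0868) = 0.318
Q = 3.64e+06, so δQ = 0.318 × 3.64e+06 = 1.16e+06.

(3.64 ± 1.16) × 10^6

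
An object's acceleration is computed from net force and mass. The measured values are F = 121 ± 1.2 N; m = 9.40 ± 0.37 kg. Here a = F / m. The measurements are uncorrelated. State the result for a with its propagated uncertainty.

12.9 ± 0.523 m/s^2

Since a is a product/quotient, work with relative uncertainties:
  (1·δF/F)² = (1×0.00992)² = 9.84e-05;  (-1·δm/m)² = (-1×0.0394)² = 0.00155
δa/a = √(0.00165) = 0.0406
a = 12.9 m/s^2, so δa = 0.0406 × 12.9 = 0.523 m/s^2.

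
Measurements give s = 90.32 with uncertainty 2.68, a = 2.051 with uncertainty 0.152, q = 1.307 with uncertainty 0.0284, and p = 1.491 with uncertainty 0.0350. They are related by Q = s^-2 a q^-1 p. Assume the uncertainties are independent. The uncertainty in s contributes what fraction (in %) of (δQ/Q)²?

(δQ/Q)² = (-2·δs/s)² + (1·δa/a)² + (-1·δq/q)² + (1·δp/p)²
  s term: (-2×0.0297)² = 0.00352
  a term: (1×0.0741)² = 0.00549
  q term: (-1×0.0217)² = 0.000472
  p term: (1×0.0235)² = 0.000551
Total = 0.0100. Share from s = 0.00352/0.0100 = 0.351.

35.1%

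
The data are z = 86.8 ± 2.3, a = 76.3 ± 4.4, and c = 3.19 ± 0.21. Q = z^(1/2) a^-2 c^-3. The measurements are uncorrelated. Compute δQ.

1.13e-05

Relative error in a monomial: (δQ/Q)² = Σ (nᵢ · δxᵢ/xᵢ)².
  (½·δz/z)² = (0.5×0.0265)² = 0.000176;  (-2·δa/a)² = (-2×0.0577)² = 0.0133;  (-3·δc/c)² = (-3×0.0658)² = 0.0390
δQ/Q = √(0.0525) = 0.229
Q = 4.93e-05, so δQ = 0.229 × 4.93e-05 = 1.13e-05.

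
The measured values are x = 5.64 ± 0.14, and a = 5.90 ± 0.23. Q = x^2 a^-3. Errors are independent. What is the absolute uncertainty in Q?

Each factor contributes (exponent × relative error)² to (δQ/Q)²:
  (2·δx/x)² = (2×0.0248)² = 0.00246;  (-3·δa/a)² = (-3×0.0390)² = 0.0137
δQ/Q = √(0.0161) = 0.127
Q = 0.155, so δQ = 0.127 × 0.155 = 0.0197.

0.0197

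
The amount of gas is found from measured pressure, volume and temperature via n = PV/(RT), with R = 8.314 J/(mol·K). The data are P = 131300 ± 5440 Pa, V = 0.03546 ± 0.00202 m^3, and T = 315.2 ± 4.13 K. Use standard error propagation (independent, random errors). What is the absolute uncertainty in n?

0.127 mol

Each factor contributes (exponent × relative error)² to (δn/n)²:
  (1·δP/P)² = (1×0.0414)² = 0.00172;  (1·δV/V)² = (1×0.0570)² = 0.00325;  (-1·δT/T)² = (-1×0.0131)² = 0.000172
δn/n = √(0.00513) = 0.0716
n = 1.777 mol, so δn = 0.0716 × 1.777 = 0.127 mol.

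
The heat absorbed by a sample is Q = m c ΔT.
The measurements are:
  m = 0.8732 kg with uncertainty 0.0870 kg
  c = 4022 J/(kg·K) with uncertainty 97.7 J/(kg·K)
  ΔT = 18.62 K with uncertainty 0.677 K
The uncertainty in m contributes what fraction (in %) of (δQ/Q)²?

83.8%

(δQ/Q)² = (1·δm/m)² + (1·δc/c)² + (1·δΔT/ΔT)²
  m term: (1×0.0996)² = 0.00993
  c term: (1×0.0243)² = 0.000590
  ΔT term: (1×0.0364)² = 0.00132
Total = 0.0118. Share from m = 0.00993/0.0118 = 0.838.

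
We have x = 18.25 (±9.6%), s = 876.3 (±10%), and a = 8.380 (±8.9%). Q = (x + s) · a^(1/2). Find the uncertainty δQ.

279

Let u = x + s = 894.5. δu = √(δx² + δs²) = √(3.07 + 7680) = 87.6, so δu/u = 0.0980.
Q is then a monomial in u, a:
δQ/Q = √((δu/u)² + (½·δa/a)²) = √(0.00960 + 0.00198) = 0.108
Q = 2590, so δQ = 0.108 × 2590 = 279.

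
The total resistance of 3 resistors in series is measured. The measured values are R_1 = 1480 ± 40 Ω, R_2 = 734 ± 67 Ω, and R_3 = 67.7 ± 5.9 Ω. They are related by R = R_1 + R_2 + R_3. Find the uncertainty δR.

78.3 Ω

Each term contributes (cᵢ δxᵢ)² to (δR)²:
  (δR_1)² = 1600;  (δR_2)² = 4490;  (δR_3)² = 34.8
δR = √(6120) = 78.3 Ω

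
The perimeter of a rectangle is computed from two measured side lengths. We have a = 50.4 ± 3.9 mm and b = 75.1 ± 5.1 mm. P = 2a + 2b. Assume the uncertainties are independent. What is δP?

For a sum/difference, combine absolute errors in quadrature:
  (2·δa)² = 60.8;  (2·δb)² = 104
δP = √(165) = 12.8 mm

12.8 mm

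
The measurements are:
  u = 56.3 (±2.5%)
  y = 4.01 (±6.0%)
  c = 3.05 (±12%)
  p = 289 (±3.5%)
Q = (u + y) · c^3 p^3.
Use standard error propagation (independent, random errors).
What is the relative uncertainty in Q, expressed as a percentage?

Let w = u + y = 60.3. δw = √(δu² + δy²) = √(1.98 + 0.0579) = 1.43, so δw/w = 0.0237.
Q is then a monomial in w, c, p:
δQ/Q = √((δw/w)² + (3·δc/c)² + (3·δp/p)²) = √(0.000561 + 0.130 + 0.0110) = 0.376

37.6%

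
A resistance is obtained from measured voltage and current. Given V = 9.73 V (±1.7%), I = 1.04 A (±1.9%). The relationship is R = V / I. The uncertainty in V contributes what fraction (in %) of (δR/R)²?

44.5%

(δR/R)² = (1·δV/V)² + (-1·δI/I)²
  V term: (1×0.0170)² = 0.000289
  I term: (-1×0.0190)² = 0.000361
Total = 0.000650. Share from V = 0.000289/0.000650 = 0.445.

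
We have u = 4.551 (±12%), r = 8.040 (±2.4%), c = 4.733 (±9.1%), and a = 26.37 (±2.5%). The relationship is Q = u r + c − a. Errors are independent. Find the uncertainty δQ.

Let p = u·r = 36.59. δp/p = √((1·δu/u)² + (1·δr/r)²) = √(0.0144 + 0.000576) = 0.122, so δp = 4.48.
Q = p + c − a: δQ = √(δp² + δc² + δa²) = √(20.1 + 0.186 + 0.435) = 4.55

4.55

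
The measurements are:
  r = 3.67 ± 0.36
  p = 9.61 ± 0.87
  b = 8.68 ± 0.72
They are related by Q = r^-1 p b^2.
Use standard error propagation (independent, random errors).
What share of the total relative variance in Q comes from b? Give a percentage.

(δQ/Q)² = (-1·δr/r)² + (1·δp/p)² + (2·δb/b)²
  r term: (-1×0.0981)² = 0.00962
  p term: (1×0.0905)² = 0.00820
  b term: (2×0.0829)² = 0.0275
Total = 0.0453. Share from b = 0.0275/0.0453 = 0.607.

60.7%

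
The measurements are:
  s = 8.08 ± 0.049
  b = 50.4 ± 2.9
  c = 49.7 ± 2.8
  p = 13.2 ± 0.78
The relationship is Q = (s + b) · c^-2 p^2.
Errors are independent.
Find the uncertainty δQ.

0.704

Let u = s + b = 58.5. δu = √(δs² + δb²) = √(0.00240 + 8.41) = 2.90, so δu/u = 0.0496.
Q is then a monomial in u, c, p:
δQ/Q = √((δu/u)² + (-2·δc/c)² + (2·δp/p)²) = √(0.00246 + 0.0127 + 0.0140) = 0.171
Q = 4.13, so δQ = 0.171 × 4.13 = 0.704.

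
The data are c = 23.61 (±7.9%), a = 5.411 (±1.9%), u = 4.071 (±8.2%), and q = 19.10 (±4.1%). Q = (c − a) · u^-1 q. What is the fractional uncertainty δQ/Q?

0.138

Let w = c − a = 18.20. δw = √(δc² + δa²) = √(3.48 + 0.0106) = 1.87, so δw/w = 0.103.
Q is then a monomial in w, u, q:
δQ/Q = √((δw/w)² + (-1·δu/u)² + (1·δq/q)²) = √(0.0105 + 0.00672 + 0.00168) = 0.138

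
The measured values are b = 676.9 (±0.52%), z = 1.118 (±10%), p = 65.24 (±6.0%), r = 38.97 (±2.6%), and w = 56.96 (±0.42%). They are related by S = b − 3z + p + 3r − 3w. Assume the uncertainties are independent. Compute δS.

6.13

S is a linear combination, so absolute uncertainties add in quadrature:
  (δb)² = 12.4;  (3·δz)² = 0.112;  (δp)² = 15.3;  (3·δr)² = 9.24;  (3·δw)² = 0.515
δS = √(37.6) = 6.13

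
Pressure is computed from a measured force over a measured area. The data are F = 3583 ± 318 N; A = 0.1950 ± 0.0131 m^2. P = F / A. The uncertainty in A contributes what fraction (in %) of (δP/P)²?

36.4%

(δP/P)² = (1·δF/F)² + (-1·δA/A)²
  F term: (1×0.0888)² = 0.00788
  A term: (-1×0.0672)² = 0.00451
Total = 0.0124. Share from A = 0.00451/0.0124 = 0.364.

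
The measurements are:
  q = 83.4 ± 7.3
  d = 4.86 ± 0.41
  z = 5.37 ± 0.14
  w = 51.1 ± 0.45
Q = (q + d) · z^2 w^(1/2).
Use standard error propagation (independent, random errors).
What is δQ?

Let u = q + d = 88.3. δu = √(δq² + δd²) = √(53.3 + 0.168) = 7.31, so δu/u = 0.0828.
Q is then a monomial in u, z, w:
δQ/Q = √((δu/u)² + (2·δz/z)² + (½·δw/w)²) = √(0.00686 + 0.00272 + 1.94e-05) = 0.0980
Q = 18200, so δQ = 0.0980 × 18200 = 1780.

1780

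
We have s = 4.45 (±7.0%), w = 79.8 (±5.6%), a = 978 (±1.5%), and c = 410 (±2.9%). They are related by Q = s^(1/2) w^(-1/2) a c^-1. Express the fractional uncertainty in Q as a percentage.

5.55%

Relative error in a monomial: (δQ/Q)² = Σ (nᵢ · δxᵢ/xᵢ)².
  (½·δs/s)² = (0.5×0.0700)² = 0.00123;  (−½·δw/w)² = (-0.5×0.0560)² = 0.000784;  (1·δa/a)² = (1×0.0150)² = 0.000225;  (-1·δc/c)² = (-1×0.0290)² = 0.000841
δQ/Q = √(0.00307) = 0.0555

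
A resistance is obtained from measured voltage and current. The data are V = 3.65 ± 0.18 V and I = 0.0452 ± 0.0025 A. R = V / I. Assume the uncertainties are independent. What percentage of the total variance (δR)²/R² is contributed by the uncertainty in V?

(δR/R)² = (1·δV/V)² + (-1·δI/I)²
  V term: (1×0.0493)² = 0.00243
  I term: (-1×0.0553)² = 0.00306
Total = 0.00549. Share from V = 0.00243/0.00549 = 0.443.

44.3%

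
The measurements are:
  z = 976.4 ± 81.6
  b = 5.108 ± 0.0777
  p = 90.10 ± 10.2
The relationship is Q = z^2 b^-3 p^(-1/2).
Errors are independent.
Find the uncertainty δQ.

Each factor contributes (exponent × relative error)² to (δQ/Q)²:
  (2·δz/z)² = (2×0.0836)² = 0.0279;  (-3·δb/b)² = (-3×0.0152)² = 0.00208;  (−½·δp/p)² = (-0.5×0.113)² = 0.00320
δQ/Q = √(0.0332) = 0.182
Q = 753.6, so δQ = 0.182 × 753.6 = 137.

137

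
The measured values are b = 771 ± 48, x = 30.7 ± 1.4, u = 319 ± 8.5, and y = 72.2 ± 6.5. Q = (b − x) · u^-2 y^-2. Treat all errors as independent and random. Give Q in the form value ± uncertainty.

(1.40 ± 0.277) × 10^-6

Let w = b − x = 740. δw = √(δb² + δx²) = √(2300 + 1.96) = 48.0, so δw/w = 0.0649.
Q is then a monomial in w, u, y:
δQ/Q = √((δw/w)² + (-2·δu/u)² + (-2·δy/y)²) = √(0.00421 + 0.00284 + 0.0324) = 0.199
Q = 1.4e-06, so δQ = 0.199 × 1.4e-06 = 2.77e-07.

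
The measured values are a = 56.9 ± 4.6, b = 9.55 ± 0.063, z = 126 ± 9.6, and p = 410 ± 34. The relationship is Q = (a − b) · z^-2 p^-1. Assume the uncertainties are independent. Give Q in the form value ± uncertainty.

Let u = a − b = 47.3. δu = √(δa² + δb²) = √(21.2 + 0.00397) = 4.60, so δu/u = 0.0972.
Q is then a monomial in u, z, p:
δQ/Q = √((δu/u)² + (-2·δz/z)² + (-1·δp/p)²) = √(0.00944 + 0.0232 + 0.00688) = 0.199
Q = 7.27e-06, so δQ = 0.199 × 7.27e-06 = 1.45e-06.

(7.27 ± 1.45) × 10^-6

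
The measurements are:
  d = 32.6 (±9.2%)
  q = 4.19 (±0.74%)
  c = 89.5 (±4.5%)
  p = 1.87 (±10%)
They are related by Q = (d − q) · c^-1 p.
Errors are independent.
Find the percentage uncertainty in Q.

15.2%

Let u = d − q = 28.4. δu = √(δd² + δq²) = √(9.00 + 0.000961) = 3.00, so δu/u = 0.106.
Q is then a monomial in u, c, p:
δQ/Q = √((δu/u)² + (-1·δc/c)² + (1·δp/p)²) = √(0.0111 + 0.00202 + 0.0100) = 0.152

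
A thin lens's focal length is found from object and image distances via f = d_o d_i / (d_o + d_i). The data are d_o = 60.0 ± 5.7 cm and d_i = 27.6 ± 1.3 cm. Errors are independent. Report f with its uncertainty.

18.9 ± 0.832 cm

∂f/∂d_o = (d_i/(d_o+d_i))² = 0.0993;  ∂f/∂d_i = (d_o/(d_o+d_i))² = 0.469
δf = √((∂f/∂d_o · δd_o)² + (∂f/∂d_i · δd_i)²) = √(0.320 + 0.372) = 0.832 cm
f = 18.9 cm.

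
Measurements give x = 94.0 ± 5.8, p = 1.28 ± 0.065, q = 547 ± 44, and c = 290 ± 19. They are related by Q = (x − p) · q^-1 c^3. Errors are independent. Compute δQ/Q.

Let u = x − p = 92.7. δu = √(δx² + δp²) = √(33.6 + 0.00423) = 5.80, so δu/u = 0.0626.
Q is then a monomial in u, q, c:
δQ/Q = √((δu/u)² + (-1·δq/q)² + (3·δc/c)²) = √(0.00391 + 0.00647 + 0.0386) = 0.221

0.221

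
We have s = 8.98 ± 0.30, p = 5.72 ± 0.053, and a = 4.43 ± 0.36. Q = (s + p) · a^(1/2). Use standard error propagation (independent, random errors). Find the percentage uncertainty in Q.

Let u = s + p = 14.7. δu = √(δs² + δp²) = √(0.0900 + 0.00281) = 0.305, so δu/u = 0.0207.
Q is then a monomial in u, a:
δQ/Q = √((δu/u)² + (½·δa/a)²) = √(0.000429 + 0.00165) = 0.0456

4.56%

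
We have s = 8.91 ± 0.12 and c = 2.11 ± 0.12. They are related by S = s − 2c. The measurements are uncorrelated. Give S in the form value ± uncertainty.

4.69 ± 0.268

S is a linear combination, so absolute uncertainties add in quadrature:
  (δs)² = 0.0144;  (2·δc)² = 0.0576
δS = √(0.0720) = 0.268
S = 4.69.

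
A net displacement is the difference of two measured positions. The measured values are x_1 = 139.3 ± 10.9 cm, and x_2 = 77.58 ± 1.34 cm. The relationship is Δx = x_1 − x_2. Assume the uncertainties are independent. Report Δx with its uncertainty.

61.72 ± 11.0 cm

Δx is a linear combination, so absolute uncertainties add in quadrature:
  (δx_1)² = 119;  (δx_2)² = 1.80
δΔx = √(121) = 11.0 cm
Δx = 61.72 cm.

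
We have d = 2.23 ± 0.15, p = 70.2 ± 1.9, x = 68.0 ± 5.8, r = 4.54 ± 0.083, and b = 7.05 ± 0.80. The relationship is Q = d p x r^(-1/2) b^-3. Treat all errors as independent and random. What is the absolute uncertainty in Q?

5.11

Each factor contributes (exponent × relative error)² to (δQ/Q)²:
  (1·δd/d)² = (1×0.0673)² = 0.00452;  (1·δp/p)² = (1×0.0271)² = 0.000733;  (1·δx/x)² = (1×0.0853)² = 0.00728;  (−½·δr/r)² = (-0.5×0.0183)² = 8.36e-05;  (-3·δb/b)² = (-3×0.113)² = 0.116
δQ/Q = √(0.129) = 0.358
Q = 14.3, so δQ = 0.358 × 14.3 = 5.11.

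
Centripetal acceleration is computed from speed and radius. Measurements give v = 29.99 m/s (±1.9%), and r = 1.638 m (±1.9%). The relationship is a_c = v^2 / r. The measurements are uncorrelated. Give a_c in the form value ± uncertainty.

549.1 ± 23.3 m/s^2

Since a_c is a product/quotient, work with relative uncertainties:
  (2·δv/v)² = (2×0.0190)² = 0.00144;  (-1·δr/r)² = (-1×0.0190)² = 0.000361
δa_c/a_c = √(0.00180) = 0.0425
a_c = 549.1 m/s^2, so δa_c = 0.0425 × 549.1 = 23.3 m/s^2.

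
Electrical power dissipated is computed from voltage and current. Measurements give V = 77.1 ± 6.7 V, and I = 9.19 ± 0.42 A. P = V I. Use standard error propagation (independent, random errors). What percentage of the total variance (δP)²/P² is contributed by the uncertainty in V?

(δP/P)² = (1·δV/V)² + (1·δI/I)²
  V term: (1×0.0869)² = 0.00755
  I term: (1×0.0457)² = 0.00209
Total = 0.00964. Share from V = 0.00755/0.00964 = 0.783.

78.3%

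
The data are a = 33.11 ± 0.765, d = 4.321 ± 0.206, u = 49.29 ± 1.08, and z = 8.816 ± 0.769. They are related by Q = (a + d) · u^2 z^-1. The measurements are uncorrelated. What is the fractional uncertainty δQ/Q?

0.0999

Let w = a + d = 37.43. δw = √(δa² + δd²) = √(0.585 + 0.0424) = 0.792, so δw/w = 0.0212.
Q is then a monomial in w, u, z:
δQ/Q = √((δw/w)² + (2·δu/u)² + (-1·δz/z)²) = √(0.000448 + 0.00192 + 0.00761) = 0.0999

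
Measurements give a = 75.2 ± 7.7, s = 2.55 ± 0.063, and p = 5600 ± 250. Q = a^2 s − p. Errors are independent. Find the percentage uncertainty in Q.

Let w = a^2·s = 14400. δw/w = √((2·δa/a)² + (1·δs/s)²) = √(0.0419 + 0.000610) = 0.206, so δw = 2970.
Q = w − p: δQ = √(δw² + δp²) = √(8.85e+06 + 62500) = 2990
Q = 8820, so δQ/Q = 2990/8820 = 0.338.

33.8%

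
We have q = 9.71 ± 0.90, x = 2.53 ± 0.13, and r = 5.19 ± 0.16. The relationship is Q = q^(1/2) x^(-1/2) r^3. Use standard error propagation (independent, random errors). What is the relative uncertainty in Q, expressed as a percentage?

10.7%

Relative error in a monomial: (δQ/Q)² = Σ (nᵢ · δxᵢ/xᵢ)².
  (½·δq/q)² = (0.5×0.0927)² = 0.00215;  (−½·δx/x)² = (-0.5×0.0514)² = 0.000660;  (3·δr/r)² = (3×0.0308)² = 0.00855
δQ/Q = √(0.0114) = 0.107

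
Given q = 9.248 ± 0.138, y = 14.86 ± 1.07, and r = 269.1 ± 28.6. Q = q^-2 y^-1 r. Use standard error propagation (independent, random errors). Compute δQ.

Products/powers → add relative errors in quadrature, weighted by exponent:
  (-2·δq/q)² = (-2×0.0149)² = 0.000891;  (-1·δy/y)² = (-1×0.0720)² = 0.00518;  (1·δr/r)² = (1×0.106)² = 0.0113
δQ/Q = √(0.0174) = 0.132
Q = 0.2117, so δQ = 0.132 × 0.2117 = 0.0279.

0.0279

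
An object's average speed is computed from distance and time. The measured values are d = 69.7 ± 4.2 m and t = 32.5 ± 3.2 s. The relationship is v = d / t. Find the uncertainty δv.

0.248 m/s

Since v is a product/quotient, work with relative uncertainties:
  (1·δd/d)² = (1×0.0603)² = 0.00363;  (-1·δt/t)² = (-1×0.0985)² = 0.00969
δv/v = √(0.0133) = 0.115
v = 2.14 m/s, so δv = 0.115 × 2.14 = 0.248 m/s.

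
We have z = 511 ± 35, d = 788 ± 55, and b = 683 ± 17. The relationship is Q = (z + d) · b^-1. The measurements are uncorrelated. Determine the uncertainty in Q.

Let u = z + d = 1300. δu = √(δz² + δd²) = √(1220 + 3020) = 65.2, so δu/u = 0.0502.
Q is then a monomial in u, b:
δQ/Q = √((δu/u)² + (-1·δb/b)²) = √(0.00252 + 0.000620) = 0.0560
Q = 1.90, so δQ = 0.0560 × 1.90 = 0.107.

0.107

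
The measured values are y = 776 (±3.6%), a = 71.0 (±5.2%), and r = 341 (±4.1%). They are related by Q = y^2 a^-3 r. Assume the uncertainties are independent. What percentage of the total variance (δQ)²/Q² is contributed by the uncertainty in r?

5.39%

(δQ/Q)² = (2·δy/y)² + (-3·δa/a)² + (1·δr/r)²
  y term: (2×0.0360)² = 0.00518
  a term: (-3×0.0520)² = 0.0243
  r term: (1×0.0410)² = 0.00168
Total = 0.0312. Share from r = 0.00168/0.0312 = 0.0539.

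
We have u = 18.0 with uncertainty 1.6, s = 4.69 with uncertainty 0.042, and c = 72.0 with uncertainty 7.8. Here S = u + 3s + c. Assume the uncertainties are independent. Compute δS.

7.96

S is a linear combination, so absolute uncertainties add in quadrature:
  (δu)² = 2.56;  (3·δs)² = 0.0159;  (δc)² = 60.8
δS = √(63.4) = 7.96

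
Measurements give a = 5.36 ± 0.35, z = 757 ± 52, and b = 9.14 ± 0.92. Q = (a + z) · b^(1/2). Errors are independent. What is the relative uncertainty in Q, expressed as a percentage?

Let u = a + z = 762. δu = √(δa² + δz²) = √(0.122 + 2700) = 52.0, so δu/u = 0.0682.
Q is then a monomial in u, b:
δQ/Q = √((δu/u)² + (½·δb/b)²) = √(0.00465 + 0.00253) = 0.0848

8.48%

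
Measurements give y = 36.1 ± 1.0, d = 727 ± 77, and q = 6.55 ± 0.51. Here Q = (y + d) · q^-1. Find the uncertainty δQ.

14.8

Let u = y + d = 763. δu = √(δy² + δd²) = √(1.00 + 5930) = 77.0, so δu/u = 0.101.
Q is then a monomial in u, q:
δQ/Q = √((δu/u)² + (-1·δq/q)²) = √(0.0102 + 0.00606) = 0.127
Q = 117, so δQ = 0.127 × 117 = 14.8.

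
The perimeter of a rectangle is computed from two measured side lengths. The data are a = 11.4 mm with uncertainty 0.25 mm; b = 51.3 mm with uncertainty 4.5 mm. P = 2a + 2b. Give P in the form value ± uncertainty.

125 ± 9.01 mm

P is a linear combination, so absolute uncertainties add in quadrature:
  (2·δa)² = 0.250;  (2·δb)² = 81.0
δP = √(81.2) = 9.01 mm
P = 125 mm.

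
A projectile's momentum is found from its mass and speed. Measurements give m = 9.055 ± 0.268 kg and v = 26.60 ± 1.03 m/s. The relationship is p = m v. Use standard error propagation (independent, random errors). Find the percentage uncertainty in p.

p is a product of powers, so relative uncertainties combine in quadrature:
  (1·δm/m)² = (1×0.0296)² = 0.000876;  (1·δv/v)² = (1×0.0387)² = 0.00150
δp/p = √(0.00238) = 0.0487

4.87%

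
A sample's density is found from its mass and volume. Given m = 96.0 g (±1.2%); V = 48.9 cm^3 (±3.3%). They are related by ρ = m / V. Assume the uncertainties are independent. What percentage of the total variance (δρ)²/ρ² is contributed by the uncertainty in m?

(δρ/ρ)² = (1·δm/m)² + (-1·δV/V)²
  m term: (1×0.0120)² = 0.000144
  V term: (-1×0.0330)² = 0.00109
Total = 0.00123. Share from m = 0.000144/0.00123 = 0.117.

11.7%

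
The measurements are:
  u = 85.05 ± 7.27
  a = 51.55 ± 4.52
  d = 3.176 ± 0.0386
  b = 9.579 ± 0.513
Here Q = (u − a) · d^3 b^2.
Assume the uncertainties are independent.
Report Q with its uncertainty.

Let w = u − a = 33.50. δw = √(δu² + δa²) = √(52.9 + 20.4) = 8.56, so δw/w = 0.256.
Q is then a monomial in w, d, b:
δQ/Q = √((δw/w)² + (3·δd/d)² + (2·δb/b)²) = √(0.0653 + 0.00133 + 0.0115) = 0.279
Q = 98480, so δQ = 0.279 × 98480 = 27500.

98480 ± 27500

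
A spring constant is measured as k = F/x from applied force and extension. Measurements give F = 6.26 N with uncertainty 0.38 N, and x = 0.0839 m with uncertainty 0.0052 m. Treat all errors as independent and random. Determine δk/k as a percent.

8.68%

Since k is a product/quotient, work with relative uncertainties:
  (1·δF/F)² = (1×0.0607)² = 0.00368;  (-1·δx/x)² = (-1×0.0620)² = 0.00384
δk/k = √(0.00753) = 0.0868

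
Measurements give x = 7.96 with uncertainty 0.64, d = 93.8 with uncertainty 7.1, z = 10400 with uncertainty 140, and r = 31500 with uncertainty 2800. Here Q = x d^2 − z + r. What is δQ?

Let p = x·d^2 = 70000. δp/p = √((1·δx/x)² + (2·δd/d)²) = √(0.00646 + 0.0229) = 0.171, so δp = 12000.
Q = p − z + r: δQ = √(δp² + δz² + δr²) = √(1.44e+08 + 19600 + 7.84e+06) = 12300

12300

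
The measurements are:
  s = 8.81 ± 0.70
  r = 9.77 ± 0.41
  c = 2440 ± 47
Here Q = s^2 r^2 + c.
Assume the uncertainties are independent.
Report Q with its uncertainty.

9850 ± 1330

Let p = s^2·r^2 = 7410. δp/p = √((2·δs/s)² + (2·δr/r)²) = √(0.0253 + 0.00704) = 0.180, so δp = 1330.
Q = p + c: δQ = √(δp² + δc²) = √(1.77e+06 + 2210) = 1330
Q = 9850.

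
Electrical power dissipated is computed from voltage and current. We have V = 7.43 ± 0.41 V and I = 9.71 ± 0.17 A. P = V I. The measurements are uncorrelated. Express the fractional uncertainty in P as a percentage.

5.79%

Relative error in a monomial: (δP/P)² = Σ (nᵢ · δxᵢ/xᵢ)².
  (1·δV/V)² = (1×0.0552)² = 0.00305;  (1·δI/I)² = (1×0.0175)² = 0.000307
δP/P = √(0.00335) = 0.0579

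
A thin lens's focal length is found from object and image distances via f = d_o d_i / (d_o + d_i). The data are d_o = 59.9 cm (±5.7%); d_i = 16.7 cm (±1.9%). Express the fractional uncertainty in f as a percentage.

1.94%

∂f/∂d_o = (d_i/(d_o+d_i))² = 0.0475;  ∂f/∂d_i = (d_o/(d_o+d_i))² = 0.611
δf = √((∂f/∂d_o · δd_o)² + (∂f/∂d_i · δd_i)²) = √(0.0263 + 0.0376) = 0.253 cm
f = 13.1 cm, so δf/f = 0.253/13.1 = 0.0194.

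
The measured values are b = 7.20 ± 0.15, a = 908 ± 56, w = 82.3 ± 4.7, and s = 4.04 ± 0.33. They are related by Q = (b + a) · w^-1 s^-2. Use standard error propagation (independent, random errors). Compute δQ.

0.125

Let u = b + a = 915. δu = √(δb² + δa²) = √(0.0225 + 3140) = 56.0, so δu/u = 0.0612.
Q is then a monomial in u, w, s:
δQ/Q = √((δu/u)² + (-1·δw/w)² + (-2·δs/s)²) = √(0.00374 + 0.00326 + 0.0267) = 0.184
Q = 0.681, so δQ = 0.184 × 0.681 = 0.125.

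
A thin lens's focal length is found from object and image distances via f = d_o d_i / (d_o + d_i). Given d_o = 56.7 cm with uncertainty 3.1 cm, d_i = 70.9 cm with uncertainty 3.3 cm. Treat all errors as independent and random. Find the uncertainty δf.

∂f/∂d_o = (d_i/(d_o+d_i))² = 0.309;  ∂f/∂d_i = (d_o/(d_o+d_i))² = 0.197
δf = √((∂f/∂d_o · δd_o)² + (∂f/∂d_i · δd_i)²) = √(0.916 + 0.425) = 1.16 cm

1.16 cm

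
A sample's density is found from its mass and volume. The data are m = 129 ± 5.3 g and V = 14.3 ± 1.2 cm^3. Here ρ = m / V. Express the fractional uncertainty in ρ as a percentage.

Each factor contributes (exponent × relative error)² to (δρ/ρ)²:
  (1·δm/m)² = (1×0.0411)² = 0.00169;  (-1·δV/V)² = (-1×0.0839)² = 0.00704
δρ/ρ = √(0.00873) = 0.0934

9.34%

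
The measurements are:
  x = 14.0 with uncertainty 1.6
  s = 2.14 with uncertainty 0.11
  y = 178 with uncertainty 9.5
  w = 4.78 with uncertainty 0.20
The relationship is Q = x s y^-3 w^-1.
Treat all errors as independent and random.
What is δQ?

2.31e-07

Products/powers → add relative errors in quadrature, weighted by exponent:
  (1·δx/x)² = (1×0.114)² = 0.0131;  (1·δs/s)² = (1×0.0514)² = 0.00264;  (-3·δy/y)² = (-3×0.0534)² = 0.0256;  (-1·δw/w)² = (-1×0.0418)² = 0.00175
δQ/Q = √(0.0431) = 0.208
Q = 1.11e-06, so δQ = 0.208 × 1.11e-06 = 2.31e-07.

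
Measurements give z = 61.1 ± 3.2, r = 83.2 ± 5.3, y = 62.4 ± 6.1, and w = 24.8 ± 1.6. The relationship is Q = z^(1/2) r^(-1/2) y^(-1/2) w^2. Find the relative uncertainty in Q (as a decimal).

0.144

Each factor contributes (exponent × relative error)² to (δQ/Q)²:
  (½·δz/z)² = (0.5×0.0524)² = 0.000686;  (−½·δr/r)² = (-0.5×0.0637)² = 0.00101;  (−½·δy/y)² = (-0.5×0.0978)² = 0.00239;  (2·δw/w)² = (2×0.0645)² = 0.0166
δQ/Q = √(0.0207) = 0.144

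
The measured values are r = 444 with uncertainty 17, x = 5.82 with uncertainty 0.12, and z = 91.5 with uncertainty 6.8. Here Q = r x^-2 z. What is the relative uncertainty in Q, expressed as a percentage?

9.32%

Relative error in a monomial: (δQ/Q)² = Σ (nᵢ · δxᵢ/xᵢ)².
  (1·δr/r)² = (1×0.0383)² = 0.00147;  (-2·δx/x)² = (-2×0.0206)² = 0.00170;  (1·δz/z)² = (1×0.0743)² = 0.00552
δQ/Q = √(0.00869) = 0.0932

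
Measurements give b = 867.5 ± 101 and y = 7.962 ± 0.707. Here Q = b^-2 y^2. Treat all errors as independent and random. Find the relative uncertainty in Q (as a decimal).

Relative error in a monomial: (δQ/Q)² = Σ (nᵢ · δxᵢ/xᵢ)².
  (-2·δb/b)² = (-2×0.116)² = 0.0542;  (2·δy/y)² = (2×0.0888)² = 0.0315
δQ/Q = √(0.0858) = 0.293

0.293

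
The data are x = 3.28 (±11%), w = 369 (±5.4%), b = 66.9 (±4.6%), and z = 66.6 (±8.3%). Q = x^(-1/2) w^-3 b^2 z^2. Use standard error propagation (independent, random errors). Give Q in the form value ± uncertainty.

Each factor contributes (exponent × relative error)² to (δQ/Q)²:
  (−½·δx/x)² = (-0.5×0.110)² = 0.00302;  (-3·δw/w)² = (-3×0.0540)² = 0.0262;  (2·δb/b)² = (2×0.0460)² = 0.00846;  (2·δz/z)² = (2×0.0830)² = 0.0276
δQ/Q = √(0.0653) = 0.256
Q = 0.218, so δQ = 0.256 × 0.218 = 0.0557.

0.218 ± 0.0557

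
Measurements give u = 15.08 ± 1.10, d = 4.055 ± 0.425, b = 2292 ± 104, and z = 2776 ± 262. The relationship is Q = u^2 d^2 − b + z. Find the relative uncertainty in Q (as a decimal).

0.236

Let p = u^2·d^2 = 3739. δp/p = √((2·δu/u)² + (2·δd/d)²) = √(0.0213 + 0.0439) = 0.255, so δp = 955.
Q = p − b + z: δQ = √(δp² + δb² + δz²) = √(9.12e+05 + 10800 + 68600) = 996
Q = 4223, so δQ/Q = 996/4223 = 0.236.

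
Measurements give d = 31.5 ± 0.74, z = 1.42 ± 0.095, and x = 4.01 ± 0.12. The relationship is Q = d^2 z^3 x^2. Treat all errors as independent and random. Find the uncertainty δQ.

Products/powers → add relative errors in quadrature, weighted by exponent:
  (2·δd/d)² = (2×0.0235)² = 0.00221;  (3·δz/z)² = (3×0.0669)² = 0.0403;  (2·δx/x)² = (2×0.0299)² = 0.00358
δQ/Q = √(0.0461) = 0.215
Q = 45700, so δQ = 0.215 × 45700 = 9810.

9810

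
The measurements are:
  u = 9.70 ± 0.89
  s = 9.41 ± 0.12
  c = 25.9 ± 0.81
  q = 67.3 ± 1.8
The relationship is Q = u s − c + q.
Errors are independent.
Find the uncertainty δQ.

Let p = u·s = 91.3. δp/p = √((1·δu/u)² + (1·δs/s)²) = √(0.00842 + 0.000163) = 0.0926, so δp = 8.46.
Q = p − c + q: δQ = √(δp² + δc² + δq²) = √(71.5 + 0.656 + 3.24) = 8.68

8.68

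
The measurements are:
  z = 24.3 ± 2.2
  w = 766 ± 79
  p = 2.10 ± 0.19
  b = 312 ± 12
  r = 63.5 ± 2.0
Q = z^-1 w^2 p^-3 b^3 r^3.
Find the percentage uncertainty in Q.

38.3%

Each factor contributes (exponent × relative error)² to (δQ/Q)²:
  (-1·δz/z)² = (-1×0.0905)² = 0.00820;  (2·δw/w)² = (2×0.103)² = 0.0425;  (-3·δp/p)² = (-3×0.0905)² = 0.0737;  (3·δb/b)² = (3×0.0385)² = 0.0133;  (3·δr/r)² = (3×0.0315)² = 0.00893
δQ/Q = √(0.147) = 0.383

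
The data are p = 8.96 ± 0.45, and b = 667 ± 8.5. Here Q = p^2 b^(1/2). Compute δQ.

For a monomial Q ∝ p^2, b^(1/2), fractional errors add in quadrature:
  (2·δp/p)² = (2×0.0502)² = 0.0101;  (½·δb/b)² = (0.5×0.0127)² = 4.06e-05
δQ/Q = √(0.0101) = 0.101
Q = 2070, so δQ = 0.101 × 2070 = 209.

209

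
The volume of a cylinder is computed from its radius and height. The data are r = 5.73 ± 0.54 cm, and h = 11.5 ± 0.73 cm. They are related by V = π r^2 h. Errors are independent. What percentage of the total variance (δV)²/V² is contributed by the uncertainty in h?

(δV/V)² = (2·δr/r)² + (1·δh/h)²
  r term: (2×0.0942)² = 0.0355
  h term: (1×0.0635)² = 0.00403
Total = 0.0396. Share from h = 0.00403/0.0396 = 0.102.

10.2%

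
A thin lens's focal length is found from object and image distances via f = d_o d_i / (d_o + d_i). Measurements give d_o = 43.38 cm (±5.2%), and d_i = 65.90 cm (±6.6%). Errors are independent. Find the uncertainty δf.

1.07 cm

∂f/∂d_o = (d_i/(d_o+d_i))² = 0.364;  ∂f/∂d_i = (d_o/(d_o+d_i))² = 0.158
δf = √((∂f/∂d_o · δd_o)² + (∂f/∂d_i · δd_i)²) = √(0.673 + 0.470) = 1.07 cm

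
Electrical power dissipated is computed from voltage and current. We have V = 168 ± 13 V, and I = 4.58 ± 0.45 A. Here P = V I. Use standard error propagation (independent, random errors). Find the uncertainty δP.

For a monomial P ∝ V, I, fractional errors add in quadrature:
  (1·δV/V)² = (1×0.0774)² = 0.00599;  (1·δI/I)² = (1×0.0983)² = 0.00965
δP/P = √(0.0156) = 0.125
P = 769 W, so δP = 0.125 × 769 = 96.2 W.

96.2 W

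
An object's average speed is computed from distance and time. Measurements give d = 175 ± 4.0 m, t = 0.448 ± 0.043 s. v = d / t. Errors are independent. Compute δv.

38.5 m/s

Products/powers → add relative errors in quadrature, weighted by exponent:
  (1·δd/d)² = (1×0.0229)² = 0.000522;  (-1·δt/t)² = (-1×0.0960)² = 0.00921
δv/v = √(0.00974) = 0.0987
v = 391 m/s, so δv = 0.0987 × 391 = 38.5 m/s.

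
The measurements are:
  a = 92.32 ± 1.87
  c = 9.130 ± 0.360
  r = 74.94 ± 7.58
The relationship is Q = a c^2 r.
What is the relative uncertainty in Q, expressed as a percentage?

13.0%

Q is a product of powers, so relative uncertainties combine in quadrature:
  (1·δa/a)² = (1×0.0203)² = 0.000410;  (2·δc/c)² = (2×0.0394)² = 0.00622;  (1·δr/r)² = (1×0.101)² = 0.0102
δQ/Q = √(0.0169) = 0.130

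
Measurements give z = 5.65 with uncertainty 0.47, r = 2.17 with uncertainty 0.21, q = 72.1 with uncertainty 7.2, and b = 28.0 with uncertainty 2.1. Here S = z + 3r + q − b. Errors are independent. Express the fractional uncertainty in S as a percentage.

S is a linear combination, so absolute uncertainties add in quadrature:
  (δz)² = 0.221;  (3·δr)² = 0.397;  (δq)² = 51.8;  (δb)² = 4.41
δS = √(56.9) = 7.54
S = 56.3, so δS/S = 7.54/56.3 = 0.134.

13.4%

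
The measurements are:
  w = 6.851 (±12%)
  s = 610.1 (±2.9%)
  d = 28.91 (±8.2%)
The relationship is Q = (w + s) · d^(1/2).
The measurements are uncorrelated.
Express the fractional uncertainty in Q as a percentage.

5.01%

Let u = w + s = 617.0. δu = √(δw² + δs²) = √(0.676 + 313) = 17.7, so δu/u = 0.0287.
Q is then a monomial in u, d:
δQ/Q = √((δu/u)² + (½·δd/d)²) = √(0.000824 + 0.00168) = 0.0501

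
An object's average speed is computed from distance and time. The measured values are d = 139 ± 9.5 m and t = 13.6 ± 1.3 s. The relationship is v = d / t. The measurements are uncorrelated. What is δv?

1.20 m/s

v is a product of powers, so relative uncertainties combine in quadrature:
  (1·δd/d)² = (1×0.0683)² = 0.00467;  (-1·δt/t)² = (-1×0.0956)² = 0.00914
δv/v = √(0.0138) = 0.118
v = 10.2 m/s, so δv = 0.118 × 10.2 = 1.20 m/s.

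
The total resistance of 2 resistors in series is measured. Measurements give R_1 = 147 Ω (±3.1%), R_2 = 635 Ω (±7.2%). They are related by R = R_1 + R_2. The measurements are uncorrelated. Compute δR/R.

0.0588

Sums and differences: (δR)² = Σ (cᵢ δxᵢ)².
  (δR_1)² = 20.8;  (δR_2)² = 2090
δR = √(2110) = 45.9 Ω
R = 782 Ω, so δR/R = 45.9/782 = 0.0588.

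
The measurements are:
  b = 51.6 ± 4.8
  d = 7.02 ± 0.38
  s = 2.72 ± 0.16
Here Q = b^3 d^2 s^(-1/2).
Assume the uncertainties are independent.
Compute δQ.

1.23e+06

Each factor contributes (exponent × relative error)² to (δQ/Q)²:
  (3·δb/b)² = (3×0.0930)² = 0.0779;  (2·δd/d)² = (2×0.0541)² = 0.0117;  (−½·δs/s)² = (-0.5×0.0588)² = 0.000865
δQ/Q = √(0.0905) = 0.301
Q = 4.11e+06, so δQ = 0.301 × 4.11e+06 = 1.23e+06.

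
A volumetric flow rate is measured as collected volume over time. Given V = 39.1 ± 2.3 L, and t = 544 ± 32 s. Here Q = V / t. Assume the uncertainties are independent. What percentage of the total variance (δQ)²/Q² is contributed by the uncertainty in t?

50.0%

(δQ/Q)² = (1·δV/V)² + (-1·δt/t)²
  V term: (1×0.0588)² = 0.00346
  t term: (-1×0.0588)² = 0.00346
Total = 0.00692. Share from t = 0.00346/0.00692 = 0.500.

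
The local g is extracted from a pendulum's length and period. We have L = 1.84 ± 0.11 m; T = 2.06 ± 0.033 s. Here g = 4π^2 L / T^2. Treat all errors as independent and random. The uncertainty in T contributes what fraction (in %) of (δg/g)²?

(δg/g)² = (1·δL/L)² + (-2·δT/T)²
  L term: (1×0.0598)² = 0.00357
  T term: (-2×0.0160)² = 0.00103
Total = 0.00460. Share from T = 0.00103/0.00460 = 0.223.

22.3%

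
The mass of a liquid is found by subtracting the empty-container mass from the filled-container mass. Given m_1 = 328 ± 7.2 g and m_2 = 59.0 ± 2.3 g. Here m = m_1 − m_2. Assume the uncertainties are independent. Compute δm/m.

0.0281

m is a linear combination, so absolute uncertainties add in quadrature:
  (δm_1)² = 51.8;  (δm_2)² = 5.29
δm = √(57.1) = 7.56 g
m = 269 g, so δm/m = 7.56/269 = 0.0281.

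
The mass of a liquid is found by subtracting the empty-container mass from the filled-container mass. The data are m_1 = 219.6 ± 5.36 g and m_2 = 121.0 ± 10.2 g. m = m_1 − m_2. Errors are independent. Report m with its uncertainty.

98.60 ± 11.5 g

For a sum/difference, combine absolute errors in quadrature:
  (δm_1)² = 28.7;  (δm_2)² = 104
δm = √(133) = 11.5 g
m = 98.60 g.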